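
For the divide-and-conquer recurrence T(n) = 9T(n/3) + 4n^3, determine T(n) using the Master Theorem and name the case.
Master Theorem template: T(n) = a·T(n/b) + f(n).
Here: a=9, b=3, f(n)=4n^3
Compute log_b(a) = log_3(9) = 2.
f(n) = 4n^3 = Ω(n^(2+ε)) with ε = 1, and the regularity condition holds (a·f(n/b) = (a/b^3)·f(n) with a/b^3 = 3^-1 < 1). Case 3: T(n) = Θ(f(n)) = Θ(n^3).

Case 3: T(n) = Θ(n^3)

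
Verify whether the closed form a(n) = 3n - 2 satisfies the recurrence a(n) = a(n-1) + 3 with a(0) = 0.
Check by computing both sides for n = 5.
From the recurrence with a(0) = 0:
  a(0) = 0, a(1) = 3, a(2) = 6, a(3) = 9, a(4) = 12, a(5) = 15
  so the recurrence gives a(5) = 15.
From the proposed closed form a(n) = 3n - 2:
  a(5) = 13.
The recurrence gives 15 but the closed form gives 13, so the closed form does not satisfy the recurrence.

No, the closed form is incorrect.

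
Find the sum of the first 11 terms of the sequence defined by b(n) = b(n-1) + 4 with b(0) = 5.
Computing the sequence terms: 5, 9, 13, 17, 21, 25, 29, 33, 37, 41, 45
Adding these values together:

275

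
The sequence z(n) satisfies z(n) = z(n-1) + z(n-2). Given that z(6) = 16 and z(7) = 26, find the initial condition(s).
Work backwards using z(k) = z(k+2) - z(k+1):
z(5) = z(7) - z(6) = 26 - 16 = 10
z(4) = z(6) - z(5) = 16 - 10 = 6
z(3) = z(5) - z(4) = 10 - 6 = 4
z(2) = z(4) - z(3) = 6 - 4 = 2
z(1) = z(3) - z(2) = 4 - 2 = 2
z(0) = z(2) - z(1) = 2 - 2 = 0

z(0) = 0, z(1) = 2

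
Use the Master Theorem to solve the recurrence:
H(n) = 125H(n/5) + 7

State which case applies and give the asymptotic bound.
Master Theorem template: H(n) = a·H(n/b) + f(n).
Here: a=125, b=5, f(n)=7
Compute log_b(a) = log_5(125) = 3.
f(n) = 7 = O(n^(3-ε)) with ε = 3. Case 1: H(n) = Θ(n^log_b(a)) = Θ(n^3).

Case 1: H(n) = Θ(n^3)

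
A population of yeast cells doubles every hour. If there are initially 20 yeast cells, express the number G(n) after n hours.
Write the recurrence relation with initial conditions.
Each hour multiplies the count by 2, so the count after n hours depends only on the count after n-1 hours: G(n) = 2 × G(n-1). The starting count gives G(0) = 20.
Unrolling n times gives the closed form G(n) = 20 × 2ⁿ.

G(n) = 2 × G(n-1), G(0) = 20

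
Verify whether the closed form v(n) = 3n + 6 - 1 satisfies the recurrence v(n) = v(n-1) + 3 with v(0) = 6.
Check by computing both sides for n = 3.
From the recurrence with v(0) = 6:
  v(0) = 6, v(1) = 9, v(2) = 12, v(3) = 15
  so the recurrence gives v(3) = 15.
From the proposed closed form v(n) = 3n + 6 - 1:
  v(3) = 14.
The recurrence gives 15 but the closed form gives 14, so the closed form does not satisfy the recurrence.

No, the closed form is incorrect.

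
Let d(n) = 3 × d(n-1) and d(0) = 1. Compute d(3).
Computing step by step:
d(0) = 1
d(1) = 3 × 1 = 3
d(2) = 3 × 3 = 9
d(3) = 3 × 9 = 27

27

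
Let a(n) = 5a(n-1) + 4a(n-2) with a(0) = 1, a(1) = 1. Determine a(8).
Computing the sequence terms:
1, 1, 9, 49, 281, 1601, 9129, 52049, 296761

296761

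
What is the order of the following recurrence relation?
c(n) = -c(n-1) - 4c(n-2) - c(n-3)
The order is the largest lag k for which c(n-k) appears. Here the deepest term is c(n-3), so the order is 3.

Order 3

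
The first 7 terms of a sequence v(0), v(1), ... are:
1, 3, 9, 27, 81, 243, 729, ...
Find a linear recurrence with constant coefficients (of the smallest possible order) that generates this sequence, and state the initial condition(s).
Look for the lowest-order linear relation among consecutive terms.
Observation: each term is 3× the previous.
Check at n=2: 3·3 = 9. ✓

v(n) = 3 × v(n-1), v(0) = 1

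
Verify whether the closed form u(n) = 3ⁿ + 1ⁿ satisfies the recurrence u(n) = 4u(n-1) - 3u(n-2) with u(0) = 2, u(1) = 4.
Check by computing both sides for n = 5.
From the recurrence with u(0) = 2, u(1) = 4:
  u(0) = 2, u(1) = 4, u(2) = 10, u(3) = 28, u(4) = 82, u(5) = 244
  so the recurrence gives u(5) = 244.
From the proposed closed form u(n) = 3ⁿ + 1ⁿ:
  u(5) = 244.
Both sides give 244 at n = 5, and the initial condition(s) match, so the closed form is consistent.

Yes, the closed form is correct.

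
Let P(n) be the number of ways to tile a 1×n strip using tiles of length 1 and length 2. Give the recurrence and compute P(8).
Condition on the last tile: it has length 1 (leaving a 1×(n-1) strip) or length 2 (leaving a 1×(n-2) strip), so P(n) = P(n-1) + P(n-2) (order-2 linear recurrence).
For 0 ≤ i < 2 only unit tiles fit, so P(i) = 1.
Iterating the recurrence: P(2) = 2, P(3) = 3, P(4) = 5, P(5) = 8, P(6) = 13, P(7) = 21, P(8) = 34.

P(n) = P(n-1) + P(n-2), with P(i) = 1 for 0 ≤ i < 2; P(8) = 34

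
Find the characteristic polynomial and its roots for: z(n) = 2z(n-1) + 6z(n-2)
Substitute z(n) = rⁿ and divide through by rⁿ⁻²: r² - 2r - 6 = 0
Discriminant: 2² + 4·6 = 28, not a perfect square, so by the quadratic formula r = (2 ± √28)/2.
General solution: z(n) = A·r₁ⁿ + B·r₂ⁿ where r₁,r₂ = (2 ± √28)/2

Characteristic: r² - 2r - 6 = 0, Roots: r = (2 ± √28)/2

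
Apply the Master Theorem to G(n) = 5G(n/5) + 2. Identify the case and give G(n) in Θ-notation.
Master Theorem template: G(n) = a·G(n/b) + f(n).
Here: a=5, b=5, f(n)=2
Compute log_b(a) = log_5(5) = 1.
f(n) = 2 = O(n^(1-ε)) with ε = 1. Case 1: G(n) = Θ(n^log_b(a)) = Θ(n).

Case 1: G(n) = Θ(n)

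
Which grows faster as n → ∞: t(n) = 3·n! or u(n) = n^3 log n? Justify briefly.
Comparing growth rates:
Growth-rate hierarchy: log n ≺ any polynomial ≺ any exponential cⁿ (c>1) ≺ n! ≺ nⁿ.
factorial dominates polynomial degree 3 (with log factor) asymptotically.

t(n) grows faster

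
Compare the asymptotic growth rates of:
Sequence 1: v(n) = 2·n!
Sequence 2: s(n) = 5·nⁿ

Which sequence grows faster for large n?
Comparing growth rates:
Growth-rate hierarchy: log n ≺ any polynomial ≺ any exponential cⁿ (c>1) ≺ n! ≺ nⁿ.
super-exponential nⁿ dominates factorial asymptotically.

s(n) grows faster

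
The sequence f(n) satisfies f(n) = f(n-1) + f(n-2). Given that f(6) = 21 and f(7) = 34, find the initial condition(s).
Work backwards using f(k) = f(k+2) - f(k+1):
f(5) = f(7) - f(6) = 34 - 21 = 13
f(4) = f(6) - f(5) = 21 - 13 = 8
f(3) = f(5) - f(4) = 13 - 8 = 5
f(2) = f(4) - f(3) = 8 - 5 = 3
f(1) = f(3) - f(2) = 5 - 3 = 2
f(0) = f(2) - f(1) = 3 - 2 = 1

f(0) = 1, f(1) = 2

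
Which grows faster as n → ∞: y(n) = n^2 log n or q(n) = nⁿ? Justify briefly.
Comparing growth rates:
Growth-rate hierarchy: log n ≺ any polynomial ≺ any exponential cⁿ (c>1) ≺ n! ≺ nⁿ.
super-exponential nⁿ dominates polynomial degree 2 (with log factor) asymptotically.

q(n) grows faster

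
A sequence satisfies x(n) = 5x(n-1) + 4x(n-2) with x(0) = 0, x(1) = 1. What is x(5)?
Computing the sequence terms:
0, 1, 5, 29, 165, 941

941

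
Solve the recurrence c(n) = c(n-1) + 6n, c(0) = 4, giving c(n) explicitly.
Recurrence: c(n) = c(n-1) + 6n, initial: c(0) = 4.
Telescoping: c(n) = c(0) + 6·Σᵢ₌₁ⁿ i = 4 + 6·n(n+1)/2.

c(n) = 6·n(n+1)/2 + 4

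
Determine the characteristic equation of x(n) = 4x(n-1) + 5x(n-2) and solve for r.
Substitute x(n) = rⁿ and divide through by rⁿ⁻²: r² - 4r - 5 = 0
Factor: (r - 5)(r + 1) = 0, so r = 5, -1.
General solution: x(n) = A·5ⁿ + B·(-1)ⁿ

Characteristic: r² - 4r - 5 = 0, Roots: r = 5, -1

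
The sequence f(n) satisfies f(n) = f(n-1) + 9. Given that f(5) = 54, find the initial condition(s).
f(5) = f(0) + 5·9, so f(0) = 54 - 45 = 9.

f(0) = 9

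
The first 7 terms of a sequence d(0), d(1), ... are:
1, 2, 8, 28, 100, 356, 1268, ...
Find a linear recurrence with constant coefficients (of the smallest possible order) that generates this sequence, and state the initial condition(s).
Look for the lowest-order linear relation among consecutive terms.
Observation: d(n) - 3·d(n-1) - (2)·d(n-2) = 0 holds for the shown terms, and no order-1 relation d(n) = α·d(n-1) + β fits.
Check at n=3: 3·8 + (2)·2 = 28. ✓

d(n) = 3d(n-1) + 2d(n-2), d(0) = 1, d(1) = 2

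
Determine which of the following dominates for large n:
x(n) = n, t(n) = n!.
Comparing growth rates:
Growth-rate hierarchy: log n ≺ any polynomial ≺ any exponential cⁿ (c>1) ≺ n! ≺ nⁿ.
factorial dominates polynomial degree 1 asymptotically.

t(n) grows faster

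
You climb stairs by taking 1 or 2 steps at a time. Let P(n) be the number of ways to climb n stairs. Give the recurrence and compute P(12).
Condition on the size of the last step (1 to 2): before it there were n-1, …, n-2 stairs climbed, and these cases are disjoint, so P(n) = P(n-1) + P(n-2) (Fibonacci-type sequence).
Initial conditions by direct count (compositions of i into parts ≤ 2): P(1) = 1; P(2) = 2.
Iterating the recurrence: P(3) = 3, P(4) = 5, P(5) = 8, P(6) = 13, P(7) = 21, P(8) = 34, P(9) = 55, P(10) = 89, P(11) = 144, P(12) = 233.

P(n) = P(n-1) + P(n-2), P(1) = 1, P(2) = 2; P(12) = 233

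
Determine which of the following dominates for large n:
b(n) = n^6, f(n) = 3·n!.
Comparing growth rates:
Growth-rate hierarchy: log n ≺ any polynomial ≺ any exponential cⁿ (c>1) ≺ n! ≺ nⁿ.
factorial dominates polynomial degree 6 asymptotically.

f(n) grows faster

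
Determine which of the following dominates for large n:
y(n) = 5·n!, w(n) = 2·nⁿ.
Comparing growth rates:
Growth-rate hierarchy: log n ≺ any polynomial ≺ any exponential cⁿ (c>1) ≺ n! ≺ nⁿ.
super-exponential nⁿ dominates factorial asymptotically.

w(n) grows faster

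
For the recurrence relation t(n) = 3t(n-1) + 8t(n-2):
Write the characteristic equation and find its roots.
Substitute t(n) = rⁿ and divide through by rⁿ⁻²: r² - 3r - 8 = 0
Discriminant: 3² + 4·8 = 41, not a perfect square, so by the quadratic formula r = (3 ± √41)/2.
General solution: t(n) = A·r₁ⁿ + B·r₂ⁿ where r₁,r₂ = (3 ± √41)/2

Characteristic: r² - 3r - 8 = 0, Roots: r = (3 ± √41)/2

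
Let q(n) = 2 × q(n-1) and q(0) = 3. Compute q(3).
Computing step by step:
q(0) = 3
q(1) = 2 × 3 = 6
q(2) = 2 × 6 = 12
q(3) = 2 × 12 = 24

24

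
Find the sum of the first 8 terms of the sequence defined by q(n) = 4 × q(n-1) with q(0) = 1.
Computing the sequence terms: 1, 4, 16, 64, 256, 1024, 4096, 16384
Adding these values together:

21845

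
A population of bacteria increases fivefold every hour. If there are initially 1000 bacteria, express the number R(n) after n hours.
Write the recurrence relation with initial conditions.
Each hour multiplies the count by 5, so the count after n hours depends only on the count after n-1 hours: R(n) = 5 × R(n-1). The starting count gives R(0) = 1000.
Unrolling n times gives the closed form R(n) = 1000 × 5ⁿ.

R(n) = 5 × R(n-1), R(0) = 1000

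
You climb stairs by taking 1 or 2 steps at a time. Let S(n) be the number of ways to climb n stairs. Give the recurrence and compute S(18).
Condition on the size of the last step (1 to 2): before it there were n-1, …, n-2 stairs climbed, and these cases are disjoint, so S(n) = S(n-1) + S(n-2) (Fibonacci-type sequence).
Initial conditions by direct count (compositions of i into parts ≤ 2): S(1) = 1; S(2) = 2.
Iterating the recurrence: S(3) = 3, S(4) = 5, S(5) = 8, S(6) = 13, S(7) = 21, S(8) = 34, S(9) = 55, S(10) = 89, S(11) = 144, S(12) = 233, S(13) = 377, S(14) = 610, S(15) = 987, S(16) = 1597, S(17) = 2584, S(18) = 4181.

S(n) = S(n-1) + S(n-2), S(1) = 1, S(2) = 2; S(18) = 4181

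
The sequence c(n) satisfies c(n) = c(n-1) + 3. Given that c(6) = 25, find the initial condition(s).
c(6) = c(0) + 6·3, so c(0) = 25 - 18 = 7.

c(0) = 7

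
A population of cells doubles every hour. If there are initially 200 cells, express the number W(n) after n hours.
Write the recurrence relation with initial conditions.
Each hour multiplies the count by 2, so the count after n hours depends only on the count after n-1 hours: W(n) = 2 × W(n-1). The starting count gives W(0) = 200.
Unrolling n times gives the closed form W(n) = 200 × 2ⁿ.

W(n) = 2 × W(n-1), W(0) = 200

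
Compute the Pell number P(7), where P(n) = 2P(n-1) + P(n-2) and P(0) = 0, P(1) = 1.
Computing the sequence terms:
0, 1, 2, 5, 12, 29, 70, 169

169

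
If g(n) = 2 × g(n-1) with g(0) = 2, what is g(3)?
Computing step by step:
g(0) = 2
g(1) = 2 × 2 = 4
g(2) = 2 × 4 = 8
g(3) = 2 × 8 = 16

16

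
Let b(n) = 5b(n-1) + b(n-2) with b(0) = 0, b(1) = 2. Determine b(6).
Computing the sequence terms:
0, 2, 10, 52, 270, 1402, 7280

7280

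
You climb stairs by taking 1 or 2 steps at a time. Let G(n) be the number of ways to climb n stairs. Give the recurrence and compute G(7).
Condition on the size of the last step (1 to 2): before it there were n-1, …, n-2 stairs climbed, and these cases are disjoint, so G(n) = G(n-1) + G(n-2) (Fibonacci-type sequence).
Initial conditions by direct count (compositions of i into parts ≤ 2): G(1) = 1; G(2) = 2.
Iterating the recurrence: G(3) = 3, G(4) = 5, G(5) = 8, G(6) = 13, G(7) = 21.

G(n) = G(n-1) + G(n-2), G(1) = 1, G(2) = 2; G(7) = 21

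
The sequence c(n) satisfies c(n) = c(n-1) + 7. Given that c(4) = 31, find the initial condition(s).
c(4) = c(0) + 4·7, so c(0) = 31 - 28 = 3.

c(0) = 3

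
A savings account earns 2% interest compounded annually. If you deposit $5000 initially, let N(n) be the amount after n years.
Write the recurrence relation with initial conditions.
Each year the balance grows by 2%, i.e. is multiplied by 1 + 2/100 = 1.02, so N(n) = 1.02 × N(n-1). The initial deposit gives N(0) = 5000.
Unrolling gives the closed form N(n) = 5000 × (1.02)ⁿ.

N(n) = 1.02 × N(n-1), N(0) = 5000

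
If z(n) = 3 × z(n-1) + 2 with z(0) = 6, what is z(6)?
Computing step by step:
z(0) = 6
z(1) = 3 × 6 + 2 = 20
z(2) = 3 × 20 + 2 = 62
z(3) = 3 × 62 + 2 = 188
z(4) = 3 × 188 + 2 = 566
z(5) = 3 × 566 + 2 = 1700
z(6) = 3 × 1700 + 2 = 5102

5102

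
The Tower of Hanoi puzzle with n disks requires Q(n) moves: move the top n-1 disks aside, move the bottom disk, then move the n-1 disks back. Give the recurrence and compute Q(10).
Moving n disks = move the top n-1 disks aside (Q(n-1) moves) + move the largest disk (1 move) + move the n-1 disks back on top (Q(n-1) moves), so Q(n) = 2Q(n-1) + 1, with Q(1) = 1 (a single disk takes one move).
First terms: 1, 3, 7, 15, 31, 63, … — each is one less than a power of 2. Indeed Q(n) + 1 = 2(Q(n-1) + 1) with Q(1) + 1 = 2, so Q(n) + 1 = 2ⁿ and Q(n) = 2ⁿ - 1.
Hence Q(10) = 2^10 - 1 = 1024 - 1 = 1023.

Q(n) = 2Q(n-1) + 1, Q(1) = 1; Q(10) = 1023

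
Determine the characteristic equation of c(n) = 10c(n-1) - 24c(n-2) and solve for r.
Substitute c(n) = rⁿ and divide through by rⁿ⁻²: r² - 10r + 24 = 0
Factor: (r - 4)(r - 6) = 0, so r = 4, 6.
General solution: c(n) = A·4ⁿ + B·6ⁿ

Characteristic: r² - 10r + 24 = 0, Roots: r = 4, 6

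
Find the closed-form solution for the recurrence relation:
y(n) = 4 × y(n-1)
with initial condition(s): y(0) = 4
Recurrence: y(n) = 4 × y(n-1), initial: y(0) = 4.
Each term is 4 times the previous, so this is geometric with ratio 4. After n steps: y(n) = y(0)·4ⁿ = 4·4ⁿ.

y(n) = 4·4ⁿ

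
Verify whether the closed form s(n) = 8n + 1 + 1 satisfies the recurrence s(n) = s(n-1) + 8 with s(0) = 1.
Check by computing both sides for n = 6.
From the recurrence with s(0) = 1:
  s(0) = 1, s(1) = 9, s(2) = 17, s(3) = 25, s(4) = 33, s(5) = 41, s(6) = 49
  so the recurrence gives s(6) = 49.
From the proposed closed form s(n) = 8n + 1 + 1:
  s(6) = 50.
The recurrence gives 49 but the closed form gives 50, so the closed form does not satisfy the recurrence.

No, the closed form is incorrect.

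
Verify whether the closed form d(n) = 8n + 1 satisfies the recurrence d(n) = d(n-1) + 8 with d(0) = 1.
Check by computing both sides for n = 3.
From the recurrence with d(0) = 1:
  d(0) = 1, d(1) = 9, d(2) = 17, d(3) = 25
  so the recurrence gives d(3) = 25.
From the proposed closed form d(n) = 8n + 1:
  d(3) = 25.
Both sides give 25 at n = 3, and the initial condition(s) match, so the closed form is consistent.

Yes, the closed form is correct.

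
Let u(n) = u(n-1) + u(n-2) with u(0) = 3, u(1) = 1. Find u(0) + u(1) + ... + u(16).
Computing the sequence terms: 3, 1, 4, 5, 9, 14, 23, 37, 60, 97, 157, 254, 411, 665, 1076, 1741, 2817
Adding these values together:

7374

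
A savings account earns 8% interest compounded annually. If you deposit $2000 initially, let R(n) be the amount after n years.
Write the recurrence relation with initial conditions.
Each year the balance grows by 8%, i.e. is multiplied by 1 + 8/100 = 1.08, so R(n) = 1.08 × R(n-1). The initial deposit gives R(0) = 2000.
Unrolling gives the closed form R(n) = 2000 × (1.08)ⁿ.

R(n) = 1.08 × R(n-1), R(0) = 2000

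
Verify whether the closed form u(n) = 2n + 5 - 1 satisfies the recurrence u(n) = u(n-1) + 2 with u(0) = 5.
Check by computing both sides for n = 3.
From the recurrence with u(0) = 5:
  u(0) = 5, u(1) = 7, u(2) = 9, u(3) = 11
  so the recurrence gives u(3) = 11.
From the proposed closed form u(n) = 2n + 5 - 1:
  u(3) = 10.
The recurrence gives 11 but the closed form gives 10, so the closed form does not satisfy the recurrence.

No, the closed form is incorrect.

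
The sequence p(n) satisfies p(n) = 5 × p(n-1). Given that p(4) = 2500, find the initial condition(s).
In general p(n) = 5ⁿ · p(0). At n = 4: p(0) = p(4) / 5^4 = 2500 / 625 = 4.

p(0) = 4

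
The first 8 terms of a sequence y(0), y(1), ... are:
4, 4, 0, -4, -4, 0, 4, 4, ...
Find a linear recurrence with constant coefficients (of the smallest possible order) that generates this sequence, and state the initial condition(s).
Look for the lowest-order linear relation among consecutive terms.
Observation: y(n) - 1·y(n-1) - (-1)·y(n-2) = 0 holds for the shown terms, and no order-1 relation y(n) = α·y(n-1) + β fits.
Check at n=3: 1·0 + (-1)·4 = -4. ✓

y(n) = y(n-1) - y(n-2), y(0) = 4, y(1) = 4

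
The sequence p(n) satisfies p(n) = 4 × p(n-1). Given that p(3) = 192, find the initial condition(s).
In general p(n) = 4ⁿ · p(0). At n = 3: p(0) = p(3) / 4^3 = 192 / 64 = 3.

p(0) = 3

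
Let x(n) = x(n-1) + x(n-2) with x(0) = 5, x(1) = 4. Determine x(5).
Computing the sequence terms:
5, 4, 9, 13, 22, 35

35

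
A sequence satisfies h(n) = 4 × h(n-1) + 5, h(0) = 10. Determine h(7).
Computing step by step:
h(0) = 10
h(1) = 4 × 10 + 5 = 45
h(2) = 4 × 45 + 5 = 185
h(3) = 4 × 185 + 5 = 745
h(4) = 4 × 745 + 5 = 2985
h(5) = 4 × 2985 + 5 = 11945
h(6) = 4 × 11945 + 5 = 47785
h(7) = 4 × 47785 + 5 = 191145

191145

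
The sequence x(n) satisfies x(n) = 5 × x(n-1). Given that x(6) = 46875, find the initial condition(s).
In general x(n) = 5ⁿ · x(0). At n = 6: x(0) = x(6) / 5^6 = 46875 / 15625 = 3.

x(0) = 3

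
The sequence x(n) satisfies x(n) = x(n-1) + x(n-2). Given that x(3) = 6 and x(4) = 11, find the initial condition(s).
Work backwards using x(k) = x(k+2) - x(k+1):
x(2) = x(4) - x(3) = 11 - 6 = 5
x(1) = x(3) - x(2) = 6 - 5 = 1
x(0) = x(2) - x(1) = 5 - 1 = 4

x(0) = 4, x(1) = 1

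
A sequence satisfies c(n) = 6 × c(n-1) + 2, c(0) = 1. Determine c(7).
Computing step by step:
c(0) = 1
c(1) = 6 × 1 + 2 = 8
c(2) = 6 × 8 + 2 = 50
c(3) = 6 × 50 + 2 = 302
c(4) = 6 × 302 + 2 = 1814
c(5) = 6 × 1814 + 2 = 10886
c(6) = 6 × 10886 + 2 = 65318
c(7) = 6 × 65318 + 2 = 391910

391910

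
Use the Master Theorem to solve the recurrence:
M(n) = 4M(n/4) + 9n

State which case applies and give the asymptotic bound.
Master Theorem template: M(n) = a·M(n/b) + f(n).
Here: a=4, b=4, f(n)=9n
Compute log_b(a) = log_4(4) = 1.
f(n) = 9n = Θ(n). Case 2: M(n) = Θ(n log n).

Case 2: M(n) = Θ(n log n)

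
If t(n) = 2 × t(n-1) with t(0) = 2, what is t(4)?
Computing step by step:
t(0) = 2
t(1) = 2 × 2 = 4
t(2) = 2 × 4 = 8
t(3) = 2 × 8 = 16
t(4) = 2 × 16 = 32

32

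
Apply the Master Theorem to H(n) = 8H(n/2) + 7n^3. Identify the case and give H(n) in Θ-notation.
Master Theorem template: H(n) = a·H(n/b) + f(n).
Here: a=8, b=2, f(n)=7n^3
Compute log_b(a) = log_2(8) = 3.
f(n) = 7n^3 = Θ(n^3). Case 2: H(n) = Θ(n^3 log n).

Case 2: H(n) = Θ(n^3 log n)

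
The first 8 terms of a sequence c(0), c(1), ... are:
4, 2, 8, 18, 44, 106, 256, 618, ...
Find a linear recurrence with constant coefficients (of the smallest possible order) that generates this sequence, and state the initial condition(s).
Look for the lowest-order linear relation among consecutive terms.
Observation: c(n) - 2·c(n-1) - (1)·c(n-2) = 0 holds for the shown terms, and no order-1 relation c(n) = α·c(n-1) + β fits.
Check at n=3: 2·8 + (1)·2 = 18. ✓

c(n) = 2c(n-1) + c(n-2), c(0) = 4, c(1) = 2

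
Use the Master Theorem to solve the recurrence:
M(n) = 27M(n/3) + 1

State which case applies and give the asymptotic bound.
Master Theorem template: M(n) = a·M(n/b) + f(n).
Here: a=27, b=3, f(n)=1
Compute log_b(a) = log_3(27) = 3.
f(n) = 1 = O(n^(3-ε)) with ε = 3. Case 1: M(n) = Θ(n^log_b(a)) = Θ(n^3).

Case 1: M(n) = Θ(n^3)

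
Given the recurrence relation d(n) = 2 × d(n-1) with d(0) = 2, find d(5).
Computing step by step:
d(0) = 2
d(1) = 2 × 2 = 4
d(2) = 2 × 4 = 8
d(3) = 2 × 8 = 16
d(4) = 2 × 16 = 32
d(5) = 2 × 32 = 64

64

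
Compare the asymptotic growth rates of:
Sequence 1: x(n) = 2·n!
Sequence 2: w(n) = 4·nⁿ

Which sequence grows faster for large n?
Comparing growth rates:
Growth-rate hierarchy: log n ≺ any polynomial ≺ any exponential cⁿ (c>1) ≺ n! ≺ nⁿ.
super-exponential nⁿ dominates factorial asymptotically.

w(n) grows faster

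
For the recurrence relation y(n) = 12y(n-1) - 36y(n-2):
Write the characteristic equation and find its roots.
Substitute y(n) = rⁿ and divide through by rⁿ⁻²: r² - 12r + 36 = 0
Factor: (r - 6)² = 0, so r = 6 (double root).
General solution: y(n) = (A + Bn)·6ⁿ

Characteristic: r² - 12r + 36 = 0, Roots: r = 6 (double root)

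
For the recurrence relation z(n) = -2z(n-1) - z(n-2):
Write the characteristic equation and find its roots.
Substitute z(n) = rⁿ and divide through by rⁿ⁻²: r² + 2r + 1 = 0
Factor: (r + 1)² = 0, so r = -1 (double root).
General solution: z(n) = (A + Bn)·(-1)ⁿ

Characteristic: r² + 2r + 1 = 0, Roots: r = -1 (double root)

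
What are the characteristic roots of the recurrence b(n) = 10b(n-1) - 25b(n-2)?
Substitute b(n) = rⁿ and divide through by rⁿ⁻²: r² - 10r + 25 = 0
Factor: (r - 5)² = 0, so r = 5 (double root).
General solution: b(n) = (A + Bn)·5ⁿ

Characteristic: r² - 10r + 25 = 0, Roots: r = 5 (double root)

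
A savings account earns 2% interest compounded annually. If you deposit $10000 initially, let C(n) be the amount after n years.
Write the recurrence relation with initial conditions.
Each year the balance grows by 2%, i.e. is multiplied by 1 + 2/100 = 1.02, so C(n) = 1.02 × C(n-1). The initial deposit gives C(0) = 10000.
Unrolling gives the closed form C(n) = 10000 × (1.02)ⁿ.

C(n) = 1.02 × C(n-1), C(0) = 10000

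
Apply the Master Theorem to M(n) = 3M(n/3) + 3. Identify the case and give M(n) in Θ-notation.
Master Theorem template: M(n) = a·M(n/b) + f(n).
Here: a=3, b=3, f(n)=3
Compute log_b(a) = log_3(3) = 1.
f(n) = 3 = O(n^(1-ε)) with ε = 1. Case 1: M(n) = Θ(n^log_b(a)) = Θ(n).

Case 1: M(n) = Θ(n)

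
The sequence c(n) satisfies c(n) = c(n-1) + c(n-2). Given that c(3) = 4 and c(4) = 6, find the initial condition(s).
Work backwards using c(k) = c(k+2) - c(k+1):
c(2) = c(4) - c(3) = 6 - 4 = 2
c(1) = c(3) - c(2) = 4 - 2 = 2
c(0) = c(2) - c(1) = 2 - 2 = 0

c(0) = 0, c(1) = 2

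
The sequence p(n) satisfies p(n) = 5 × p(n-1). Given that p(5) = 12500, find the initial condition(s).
In general p(n) = 5ⁿ · p(0). At n = 5: p(0) = p(5) / 5^5 = 12500 / 3125 = 4.

p(0) = 4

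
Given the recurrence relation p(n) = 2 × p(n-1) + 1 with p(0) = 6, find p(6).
Computing step by step:
p(0) = 6
p(1) = 2 × 6 + 1 = 13
p(2) = 2 × 13 + 1 = 27
p(3) = 2 × 27 + 1 = 55
p(4) = 2 × 55 + 1 = 111
p(5) = 2 × 111 + 1 = 223
p(6) = 2 × 223 + 1 = 447

447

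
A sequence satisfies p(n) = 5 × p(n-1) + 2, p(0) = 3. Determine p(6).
Computing step by step:
p(0) = 3
p(1) = 5 × 3 + 2 = 17
p(2) = 5 × 17 + 2 = 87
p(3) = 5 × 87 + 2 = 437
p(4) = 5 × 437 + 2 = 2187
p(5) = 5 × 2187 + 2 = 10937
p(6) = 5 × 10937 + 2 = 54687

54687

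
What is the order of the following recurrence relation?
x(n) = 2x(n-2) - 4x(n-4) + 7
The order is the largest lag k for which x(n-k) appears. Here the deepest term is x(n-4) (the 7 term is non-homogeneous and does not affect the order), so the order is 4.

Order 4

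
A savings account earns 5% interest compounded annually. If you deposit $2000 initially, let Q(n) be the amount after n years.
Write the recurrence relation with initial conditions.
Each year the balance grows by 5%, i.e. is multiplied by 1 + 5/100 = 1.05, so Q(n) = 1.05 × Q(n-1). The initial deposit gives Q(0) = 2000.
Unrolling gives the closed form Q(n) = 2000 × (1.05)ⁿ.

Q(n) = 1.05 × Q(n-1), Q(0) = 2000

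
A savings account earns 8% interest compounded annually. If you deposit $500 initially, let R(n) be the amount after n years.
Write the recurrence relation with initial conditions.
Each year the balance grows by 8%, i.e. is multiplied by 1 + 8/100 = 1.08, so R(n) = 1.08 × R(n-1). The initial deposit gives R(0) = 500.
Unrolling gives the closed form R(n) = 500 × (1.08)ⁿ.

R(n) = 1.08 × R(n-1), R(0) = 500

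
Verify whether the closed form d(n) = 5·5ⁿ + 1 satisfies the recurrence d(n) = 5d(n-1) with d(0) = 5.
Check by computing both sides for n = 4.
From the recurrence with d(0) = 5:
  d(0) = 5, d(1) = 25, d(2) = 125, d(3) = 625, d(4) = 3125
  so the recurrence gives d(4) = 3125.
From the proposed closed form d(n) = 5·5ⁿ + 1:
  d(4) = 3126.
The recurrence gives 3125 but the closed form gives 3126, so the closed form does not satisfy the recurrence.

No, the closed form is incorrect.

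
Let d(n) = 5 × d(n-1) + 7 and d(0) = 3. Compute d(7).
Computing step by step:
d(0) = 3
d(1) = 5 × 3 + 7 = 22
d(2) = 5 × 22 + 7 = 117
d(3) = 5 × 117 + 7 = 592
d(4) = 5 × 592 + 7 = 2967
d(5) = 5 × 2967 + 7 = 14842
d(6) = 5 × 14842 + 7 = 74217
d(7) = 5 × 74217 + 7 = 371092

371092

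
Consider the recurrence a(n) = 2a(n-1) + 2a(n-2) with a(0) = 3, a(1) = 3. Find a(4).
Computing the sequence terms:
3, 3, 12, 30, 84

84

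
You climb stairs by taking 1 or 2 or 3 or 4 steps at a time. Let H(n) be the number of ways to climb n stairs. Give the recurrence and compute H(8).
Condition on the size of the last step (1 to 4): before it there were n-1, …, n-4 stairs climbed, and these cases are disjoint, so H(n) = H(n-1) + H(n-2) + H(n-3) + H(n-4) (order-4 linear recurrence).
Initial conditions by direct count (compositions of i into parts ≤ 4): H(1) = 1; H(2) = 2; H(3) = 4; H(4) = 8.
Iterating the recurrence: H(5) = 15, H(6) = 29, H(7) = 56, H(8) = 108.

H(n) = H(n-1) + H(n-2) + H(n-3) + H(n-4), H(1) = 1, H(2) = 2, H(3) = 4, H(4) = 8; H(8) = 108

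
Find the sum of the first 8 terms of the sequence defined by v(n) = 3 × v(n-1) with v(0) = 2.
Computing the sequence terms: 2, 6, 18, 54, 162, 486, 1458, 4374
Adding these values together:

6560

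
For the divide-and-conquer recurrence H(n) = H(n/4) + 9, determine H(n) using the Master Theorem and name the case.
Master Theorem template: H(n) = a·H(n/b) + f(n).
Here: a=1, b=4, f(n)=9
Compute log_b(a) = log_4(1) = 0.
f(n) = 9 = Θ(1). Case 2: H(n) = Θ(log n).

Case 2: H(n) = Θ(log n)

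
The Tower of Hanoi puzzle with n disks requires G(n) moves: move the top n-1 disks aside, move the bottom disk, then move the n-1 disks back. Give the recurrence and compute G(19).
Moving n disks = move the top n-1 disks aside (G(n-1) moves) + move the largest disk (1 move) + move the n-1 disks back on top (G(n-1) moves), so G(n) = 2G(n-1) + 1, with G(1) = 1 (a single disk takes one move).
First terms: 1, 3, 7, 15, 31, 63, … — each is one less than a power of 2. Indeed G(n) + 1 = 2(G(n-1) + 1) with G(1) + 1 = 2, so G(n) + 1 = 2ⁿ and G(n) = 2ⁿ - 1.
Hence G(19) = 2^19 - 1 = 524288 - 1 = 524287.

G(n) = 2G(n-1) + 1, G(1) = 1; G(19) = 524287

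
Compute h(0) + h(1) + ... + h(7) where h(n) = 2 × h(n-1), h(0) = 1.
Computing the sequence terms: 1, 2, 4, 8, 16, 32, 64, 128
Adding these values together:

255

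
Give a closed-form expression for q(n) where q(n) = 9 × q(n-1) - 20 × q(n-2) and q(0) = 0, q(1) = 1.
Recurrence: q(n) = 9 × q(n-1) - 20 × q(n-2), initial: q(0) = 0, q(1) = 1.
Characteristic equation: r² - 9r + 20 = 0, which factors as (r - 5)(r - 4) = 0, so r = 5, 4. General solution q(n) = A·5ⁿ + B·4ⁿ. From q(0) = 0: A + B = 0. From q(1) = 1: 5A + 4B = 1. Solving gives A = 1, B = -1.

q(n) = 5ⁿ - 4ⁿ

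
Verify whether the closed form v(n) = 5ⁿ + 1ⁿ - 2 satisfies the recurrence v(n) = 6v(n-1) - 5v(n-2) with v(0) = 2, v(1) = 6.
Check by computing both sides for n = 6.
From the recurrence with v(0) = 2, v(1) = 6:
  v(0) = 2, v(1) = 6, v(2) = 26, v(3) = 126, v(4) = 626, v(5) = 3126, v(6) = 15626
  so the recurrence gives v(6) = 15626.
From the proposed closed form v(n) = 5ⁿ + 1ⁿ - 2:
  v(6) = 15624.
The recurrence gives 15626 but the closed form gives 15624, so the closed form does not satisfy the recurrence.

No, the closed form is incorrect.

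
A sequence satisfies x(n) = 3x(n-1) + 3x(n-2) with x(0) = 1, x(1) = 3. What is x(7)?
Computing the sequence terms:
1, 3, 12, 45, 171, 648, 2457, 9315

9315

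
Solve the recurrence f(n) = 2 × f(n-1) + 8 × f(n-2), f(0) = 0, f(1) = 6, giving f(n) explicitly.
Recurrence: f(n) = 2 × f(n-1) + 8 × f(n-2), initial: f(0) = 0, f(1) = 6.
Characteristic equation: r² - 2r - 8 = 0, which factors as (r - 4)(r + 2) = 0, so r = 4, -2. General solution f(n) = A·4ⁿ + B·(-2)ⁿ. From f(0) = 0: A + B = 0. From f(1) = 6: 4A - 2B = 6. Solving gives A = 1, B = -1.

f(n) = 4ⁿ - (-2)ⁿ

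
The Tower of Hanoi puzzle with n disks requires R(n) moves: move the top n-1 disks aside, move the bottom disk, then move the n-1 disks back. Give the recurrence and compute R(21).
Moving n disks = move the top n-1 disks aside (R(n-1) moves) + move the largest disk (1 move) + move the n-1 disks back on top (R(n-1) moves), so R(n) = 2R(n-1) + 1, with R(1) = 1 (a single disk takes one move).
First terms: 1, 3, 7, 15, 31, 63, … — each is one less than a power of 2. Indeed R(n) + 1 = 2(R(n-1) + 1) with R(1) + 1 = 2, so R(n) + 1 = 2ⁿ and R(n) = 2ⁿ - 1.
Hence R(21) = 2^21 - 1 = 2097152 - 1 = 2097151.

R(n) = 2R(n-1) + 1, R(1) = 1; R(21) = 2097151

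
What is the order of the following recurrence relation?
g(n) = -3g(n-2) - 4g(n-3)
The order is the largest lag k for which g(n-k) appears. Here the deepest term is g(n-3), so the order is 3.

Order 3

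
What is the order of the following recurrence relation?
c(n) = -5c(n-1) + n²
The order is the largest lag k for which c(n-k) appears. Here the deepest term is c(n-1) (the n² term is non-homogeneous and does not affect the order), so the order is 1.

Order 1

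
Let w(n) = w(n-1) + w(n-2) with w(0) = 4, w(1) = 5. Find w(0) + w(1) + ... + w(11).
Computing the sequence terms: 4, 5, 9, 14, 23, 37, 60, 97, 157, 254, 411, 665
Adding these values together:

1736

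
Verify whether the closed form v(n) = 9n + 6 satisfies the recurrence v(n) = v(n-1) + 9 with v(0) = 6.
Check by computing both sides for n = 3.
From the recurrence with v(0) = 6:
  v(0) = 6, v(1) = 15, v(2) = 24, v(3) = 33
  so the recurrence gives v(3) = 33.
From the proposed closed form v(n) = 9n + 6:
  v(3) = 33.
Both sides give 33 at n = 3, and the initial condition(s) match, so the closed form is consistent.

Yes, the closed form is correct.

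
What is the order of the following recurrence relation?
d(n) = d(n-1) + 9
The order is the largest lag k for which d(n-k) appears. Here the deepest term is d(n-1) (the 9 term is non-homogeneous and does not affect the order), so the order is 1.

Order 1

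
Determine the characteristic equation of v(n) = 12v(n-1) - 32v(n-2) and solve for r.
Substitute v(n) = rⁿ and divide through by rⁿ⁻²: r² - 12r + 32 = 0
Factor: (r - 8)(r - 4) = 0, so r = 8, 4.
General solution: v(n) = A·8ⁿ + B·4ⁿ

Characteristic: r² - 12r + 32 = 0, Roots: r = 8, 4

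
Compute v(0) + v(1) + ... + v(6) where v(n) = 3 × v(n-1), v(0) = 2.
Computing the sequence terms: 2, 6, 18, 54, 162, 486, 1458
Adding these values together:

2186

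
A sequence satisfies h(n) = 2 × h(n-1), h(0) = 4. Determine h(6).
Computing step by step:
h(0) = 4
h(1) = 2 × 4 = 8
h(2) = 2 × 8 = 16
h(3) = 2 × 16 = 32
h(4) = 2 × 32 = 64
h(5) = 2 × 64 = 128
h(6) = 2 × 128 = 256

256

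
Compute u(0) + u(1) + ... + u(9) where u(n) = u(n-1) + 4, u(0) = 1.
Computing the sequence terms: 1, 5, 9, 13, 17, 21, 25, 29, 33, 37
Adding these values together:

190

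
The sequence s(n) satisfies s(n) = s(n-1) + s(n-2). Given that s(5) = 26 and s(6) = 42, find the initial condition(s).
Work backwards using s(k) = s(k+2) - s(k+1):
s(4) = s(6) - s(5) = 42 - 26 = 16
s(3) = s(5) - s(4) = 26 - 16 = 10
s(2) = s(4) - s(3) = 16 - 10 = 6
s(1) = s(3) - s(2) = 10 - 6 = 4
s(0) = s(2) - s(1) = 6 - 4 = 2

s(0) = 2, s(1) = 4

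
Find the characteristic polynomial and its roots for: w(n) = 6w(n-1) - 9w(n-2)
Substitute w(n) = rⁿ and divide through by rⁿ⁻²: r² - 6r + 9 = 0
Factor: (r - 3)² = 0, so r = 3 (double root).
General solution: w(n) = (A + Bn)·3ⁿ

Characteristic: r² - 6r + 9 = 0, Roots: r = 3 (double root)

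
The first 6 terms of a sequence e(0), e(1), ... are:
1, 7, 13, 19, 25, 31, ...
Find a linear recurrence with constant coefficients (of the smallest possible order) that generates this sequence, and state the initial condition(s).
Look for the lowest-order linear relation among consecutive terms.
Observation: consecutive differences are constant (= 6).
Check at n=2: 1·7 + 6 = 13. ✓

e(n) = e(n-1) + 6, e(0) = 1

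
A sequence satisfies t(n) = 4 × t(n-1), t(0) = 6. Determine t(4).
Computing step by step:
t(0) = 6
t(1) = 4 × 6 = 24
t(2) = 4 × 24 = 96
t(3) = 4 × 96 = 384
t(4) = 4 × 384 = 1536

1536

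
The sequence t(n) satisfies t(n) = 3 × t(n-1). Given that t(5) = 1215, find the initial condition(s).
In general t(n) = 3ⁿ · t(0). At n = 5: t(0) = t(5) / 3^5 = 1215 / 243 = 5.

t(0) = 5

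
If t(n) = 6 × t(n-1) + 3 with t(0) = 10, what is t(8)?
Computing step by step:
t(0) = 10
t(1) = 6 × 10 + 3 = 63
t(2) = 6 × 63 + 3 = 381
t(3) = 6 × 381 + 3 = 2289
t(4) = 6 × 2289 + 3 = 13737
t(5) = 6 × 13737 + 3 = 82425
t(6) = 6 × 82425 + 3 = 494553
t(7) = 6 × 494553 + 3 = 2967321
t(8) = 6 × 2967321 + 3 = 17803929

17803929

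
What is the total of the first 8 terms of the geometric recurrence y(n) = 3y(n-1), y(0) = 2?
Computing the sequence terms: 2, 6, 18, 54, 162, 486, 1458, 4374
Adding these values together:

6560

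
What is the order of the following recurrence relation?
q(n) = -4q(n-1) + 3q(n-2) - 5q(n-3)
The order is the largest lag k for which q(n-k) appears. Here the deepest term is q(n-3), so the order is 3.

Order 3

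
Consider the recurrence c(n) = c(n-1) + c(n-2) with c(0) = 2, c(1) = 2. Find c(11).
Computing the sequence terms:
2, 2, 4, 6, 10, 16, 26, 42, 68, 110, 178, 288

288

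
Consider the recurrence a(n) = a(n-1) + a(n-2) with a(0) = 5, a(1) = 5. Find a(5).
Computing the sequence terms:
5, 5, 10, 15, 25, 40

40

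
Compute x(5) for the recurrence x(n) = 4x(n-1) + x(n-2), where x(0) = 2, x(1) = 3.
Computing the sequence terms:
2, 3, 14, 59, 250, 1059

1059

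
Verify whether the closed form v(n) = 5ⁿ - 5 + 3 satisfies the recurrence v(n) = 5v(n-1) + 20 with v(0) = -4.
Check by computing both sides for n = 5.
From the recurrence with v(0) = -4:
  v(0) = -4, v(1) = 0, v(2) = 20, v(3) = 120, v(4) = 620, v(5) = 3120
  so the recurrence gives v(5) = 3120.
From the proposed closed form v(n) = 5ⁿ - 5 + 3:
  v(5) = 3123.
The recurrence gives 3120 but the closed form gives 3123, so the closed form does not satisfy the recurrence.

No, the closed form is incorrect.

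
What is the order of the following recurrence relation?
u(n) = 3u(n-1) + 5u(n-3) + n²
The order is the largest lag k for which u(n-k) appears. Here the deepest term is u(n-3) (the n² term is non-homogeneous and does not affect the order), so the order is 3.

Order 3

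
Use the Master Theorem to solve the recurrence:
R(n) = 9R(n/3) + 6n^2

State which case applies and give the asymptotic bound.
Master Theorem template: R(n) = a·R(n/b) + f(n).
Here: a=9, b=3, f(n)=6n^2
Compute log_b(a) = log_3(9) = 2.
f(n) = 6n^2 = Θ(n^2). Case 2: R(n) = Θ(n^2 log n).

Case 2: R(n) = Θ(n^2 log n)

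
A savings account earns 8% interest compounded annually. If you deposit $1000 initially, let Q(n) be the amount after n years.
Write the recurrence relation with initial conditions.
Each year the balance grows by 8%, i.e. is multiplied by 1 + 8/100 = 1.08, so Q(n) = 1.08 × Q(n-1). The initial deposit gives Q(0) = 1000.
Unrolling gives the closed form Q(n) = 1000 × (1.08)ⁿ.

Q(n) = 1.08 × Q(n-1), Q(0) = 1000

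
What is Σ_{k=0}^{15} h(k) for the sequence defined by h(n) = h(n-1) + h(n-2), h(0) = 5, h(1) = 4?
Computing the sequence terms: 5, 4, 9, 13, 22, 35, 57, 92, 149, 241, 390, 631, 1021, 1652, 2673, 4325
Adding these values together:

11319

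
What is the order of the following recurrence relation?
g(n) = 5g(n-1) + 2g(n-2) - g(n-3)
The order is the largest lag k for which g(n-k) appears. Here the deepest term is g(n-3), so the order is 3.

Order 3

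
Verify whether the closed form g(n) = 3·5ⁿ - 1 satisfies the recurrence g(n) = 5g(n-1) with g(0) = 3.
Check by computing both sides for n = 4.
From the recurrence with g(0) = 3:
  g(0) = 3, g(1) = 15, g(2) = 75, g(3) = 375, g(4) = 1875
  so the recurrence gives g(4) = 1875.
From the proposed closed form g(n) = 3·5ⁿ - 1:
  g(4) = 1874.
The recurrence gives 1875 but the closed form gives 1874, so the closed form does not satisfy the recurrence.

No, the closed form is incorrect.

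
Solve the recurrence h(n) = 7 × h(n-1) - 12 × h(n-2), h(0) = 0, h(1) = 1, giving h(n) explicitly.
Recurrence: h(n) = 7 × h(n-1) - 12 × h(n-2), initial: h(0) = 0, h(1) = 1.
Characteristic equation: r² - 7r + 12 = 0, which factors as (r - 4)(r - 3) = 0, so r = 4, 3. General solution h(n) = A·4ⁿ + B·3ⁿ. From h(0) = 0: A + B = 0. From h(1) = 1: 4A + 3B = 1. Solving gives A = 1, B = -1.

h(n) = 4ⁿ - 3ⁿ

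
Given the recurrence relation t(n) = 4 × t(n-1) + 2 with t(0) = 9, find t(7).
Computing step by step:
t(0) = 9
t(1) = 4 × 9 + 2 = 38
t(2) = 4 × 38 + 2 = 154
t(3) = 4 × 154 + 2 = 618
t(4) = 4 × 618 + 2 = 2474
t(5) = 4 × 2474 + 2 = 9898
t(6) = 4 × 9898 + 2 = 39594
t(7) = 4 × 39594 + 2 = 158378

158378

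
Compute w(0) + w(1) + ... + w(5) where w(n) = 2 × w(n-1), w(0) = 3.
Computing the sequence terms: 3, 6, 12, 24, 48, 96
Adding these values together:

189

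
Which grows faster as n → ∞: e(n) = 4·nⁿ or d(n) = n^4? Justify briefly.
Comparing growth rates:
Growth-rate hierarchy: log n ≺ any polynomial ≺ any exponential cⁿ (c>1) ≺ n! ≺ nⁿ.
super-exponential nⁿ dominates polynomial degree 4 asymptotically.

e(n) grows faster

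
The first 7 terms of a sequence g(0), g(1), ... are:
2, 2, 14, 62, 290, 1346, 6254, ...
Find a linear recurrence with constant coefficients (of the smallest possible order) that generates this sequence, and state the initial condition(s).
Look for the lowest-order linear relation among consecutive terms.
Observation: g(n) - 4·g(n-1) - (3)·g(n-2) = 0 holds for the shown terms, and no order-1 relation g(n) = α·g(n-1) + β fits.
Check at n=3: 4·14 + (3)·2 = 62. ✓

g(n) = 4g(n-1) + 3g(n-2), g(0) = 2, g(1) = 2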